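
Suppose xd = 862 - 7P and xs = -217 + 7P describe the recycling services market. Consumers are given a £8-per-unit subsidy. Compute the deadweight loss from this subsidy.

Pre-subsidy: 862 - 7P = -217 + 7P gives P* = 1079/14, x* = 322.5.
With the rebate, buyers effectively pay Pb = Ps − 8, where Ps is the price sellers receive.
Demand in terms of Ps becomes xd = 862 − 7(Ps − 8) = 918 - 7Ps. Setting this equal to supply: 918 - 7Ps = -217 + 7Ps, so Ps = 1135/14.
Buyers pay Pb = 1135/14 − 8 = 1023/14; x' = -217 + 7·(1135/14) = 350.5.
The subsidy expands output by 350.5 − 322.5 = 28 past the efficient level; on those units the gap between marginal cost and willingness to pay runs from 0 up to 8.
DWL = ½ × 8 × 28 = 112.

Deadweight loss = £112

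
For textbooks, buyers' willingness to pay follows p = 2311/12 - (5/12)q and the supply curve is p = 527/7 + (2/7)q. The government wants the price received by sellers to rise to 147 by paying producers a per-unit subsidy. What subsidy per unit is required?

At a seller price of 147, quantity supplied is -263.5 + 3.5·147 = 251.
Buyers absorb 251 only when they pay pb = 2311/12 − (5/12)·251 = 88.
s = ps − pb = 147 − 88 = 59.

Required subsidy s = 59 per unit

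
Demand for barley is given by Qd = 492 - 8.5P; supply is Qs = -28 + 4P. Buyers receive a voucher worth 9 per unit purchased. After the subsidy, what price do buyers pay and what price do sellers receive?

Pre-subsidy: 492 - 8.5P = -28 + 4P gives P* = 41.6, Q* = 138.4.
With the rebate, buyers effectively pay Pb = Ps − 9, where Ps is the price sellers receive.
Demand in terms of Ps becomes Qd = 492 − 8.5(Ps − 9) = 568.5 - 8.5Ps. Setting this equal to supply: 568.5 - 8.5Ps = -28 + 4Ps, so Ps = 47.72.
Buyers pay Pb = 47.72 − 9 = 38.72; Q' = -28 + 4·47.72 = 162.88.

Buyers pay 38.72; sellers receive 47.72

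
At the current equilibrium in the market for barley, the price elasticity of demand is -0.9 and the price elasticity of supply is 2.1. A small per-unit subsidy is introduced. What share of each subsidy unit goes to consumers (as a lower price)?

Consumer share = 0.7

For a small subsidy around the equilibrium, the benefit split depends on the relative slopes, which at a point are proportional to the elasticities.
Buyer share = εs/(εs + |εd|) = 2.1/(2.1 + 0.9) = 0.7; seller share = |εd|/(εs + |εd|) = 0.3.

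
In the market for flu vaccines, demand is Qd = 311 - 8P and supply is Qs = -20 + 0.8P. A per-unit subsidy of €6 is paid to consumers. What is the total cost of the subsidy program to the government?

Government cost = 954/11

Pre-subsidy: 311 - 8P = -20 + 0.8P gives P* = 1655/44, Q* = 111/11.
With the rebate, buyers effectively pay Pb = Ps − 6, where Ps is the price sellers receive.
Demand in terms of Ps becomes Qd = 311 − 8(Ps − 6) = 359 - 8Ps. Setting this equal to supply: 359 - 8Ps = -20 + 0.8Ps, so Ps = 1895/44.
Buyers pay Pb = 1895/44 − 6 = 1631/44; Q' = -20 + 0.8·(1895/44) = 159/11.
Government outlay = subsidy × quantity = 6 × 159/11 = 954/11.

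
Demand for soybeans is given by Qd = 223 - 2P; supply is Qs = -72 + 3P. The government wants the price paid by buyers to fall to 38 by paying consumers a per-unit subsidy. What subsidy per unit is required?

At a buyer price of 38, quantity demanded is 223 − 2·38 = 147.
Sellers supply 147 only when they receive Ps with -72 + 3·Ps = 147, i.e. Ps = 73.
s = Ps − Pb = 73 − 38 = 35.

Required subsidy s = 35 per unit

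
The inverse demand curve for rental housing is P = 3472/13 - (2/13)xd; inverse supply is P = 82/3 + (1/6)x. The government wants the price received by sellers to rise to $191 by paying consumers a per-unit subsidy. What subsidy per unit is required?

Required subsidy s = $75 per unit

At a seller price of 191, quantity supplied is -164 + 6·191 = 982.
Buyers absorb 982 only when they pay Pb = 3472/13 − (2/13)·982 = 116.
s = Ps − Pb = 191 − 116 = 75.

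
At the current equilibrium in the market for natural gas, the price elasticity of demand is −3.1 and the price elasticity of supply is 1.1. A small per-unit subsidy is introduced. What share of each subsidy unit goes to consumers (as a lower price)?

For a small subsidy around the equilibrium, the benefit split depends on the relative slopes, which at a point are proportional to the elasticities.
Buyer share = εs/(εs + |εd|) = 1.1/(1.1 + 3.1) = 11/42; seller share = |εd|/(εs + |εd|) = 31/42.

Consumer share = 11/42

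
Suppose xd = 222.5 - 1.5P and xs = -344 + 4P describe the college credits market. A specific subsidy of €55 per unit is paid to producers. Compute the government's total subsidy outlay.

Government cost = €7040

Pre-subsidy: 222.5 - 1.5P = -344 + 4P gives P* = 103, x* = 68.
With the subsidy, sellers receive Ps = Pb + 55 for each unit, where Pb is the price buyers pay.
Supply in terms of Pb becomes xs = -344 + 4(Pb + 55) = -124 + 4Pb. Setting this equal to demand: 222.5 - 1.5Pb = -124 + 4Pb, so Pb = 63.
Sellers receive Ps = 63 + 55 = 118; x' = 222.5 − 1.5·63 = 128.
Government outlay = subsidy × quantity = 55 × 128 = 7040.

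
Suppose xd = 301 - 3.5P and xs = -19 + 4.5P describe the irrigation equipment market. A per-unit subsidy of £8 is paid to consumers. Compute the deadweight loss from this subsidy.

Pre-subsidy: 301 - 3.5P = -19 + 4.5P gives P* = 40, x* = 161.
With the rebate, buyers effectively pay Pb = Ps − 8, where Ps is the price sellers receive.
Demand in terms of Ps becomes xd = 301 − 3.5(Ps − 8) = 329 - 3.5Ps. Setting this equal to supply: 329 - 3.5Ps = -19 + 4.5Ps, so Ps = 43.5.
Buyers pay Pb = 43.5 − 8 = 35.5; x' = -19 + 4.5·43.5 = 176.75.
The subsidy expands output by 176.75 − 161 = 15.75 past the efficient level; on those units the gap between marginal cost and willingness to pay runs from 0 up to 8.
DWL = ½ × 8 × 15.75 = 63.

Deadweight loss = £63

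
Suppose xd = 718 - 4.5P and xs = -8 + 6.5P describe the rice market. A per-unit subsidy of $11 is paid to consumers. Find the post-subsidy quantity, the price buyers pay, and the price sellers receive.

Pre-subsidy: 718 - 4.5P = -8 + 6.5P gives P* = 66, x* = 421.
With the rebate, buyers effectively pay Pb = Ps − 11, where Ps is the price sellers receive.
Demand in terms of Ps becomes xd = 718 − 4.5(Ps − 11) = 767.5 - 4.5Ps. Setting this equal to supply: 767.5 - 4.5Ps = -8 + 6.5Ps, so Ps = 70.5.
Buyers pay Pb = 70.5 − 11 = 59.5; x' = -8 + 6.5·70.5 = 450.25.

x' = 450.25; buyers pay $59.5; sellers receive $70.5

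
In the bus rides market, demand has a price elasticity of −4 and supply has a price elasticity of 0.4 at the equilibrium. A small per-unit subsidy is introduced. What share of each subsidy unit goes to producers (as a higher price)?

Producer share = 10/11

For a small subsidy around the equilibrium, the benefit split depends on the relative slopes, which at a point are proportional to the elasticities.
Buyer share = εs/(εs + |εd|) = 0.4/(0.4 + 4) = 1/11; seller share = |εd|/(εs + |εd|) = 10/11.
So producers capture 10/11 of the subsidy.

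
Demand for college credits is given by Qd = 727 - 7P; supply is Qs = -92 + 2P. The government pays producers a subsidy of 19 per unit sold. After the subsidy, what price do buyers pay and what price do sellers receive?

Pre-subsidy: 727 - 7P = -92 + 2P gives P* = 91, Q* = 90.
With the subsidy, sellers receive Ps = Pb + 19 for each unit, where Pb is the price buyers pay.
Supply in terms of Pb becomes Qs = -92 + 2(Pb + 19) = -54 + 2Pb. Setting this equal to demand: 727 - 7Pb = -54 + 2Pb, so Pb = 781/9.
Sellers receive Ps = 781/9 + 19 = 952/9; Q' = 727 − 7·(781/9) = 1076/9.

Buyers pay 781/9; sellers receive 952/9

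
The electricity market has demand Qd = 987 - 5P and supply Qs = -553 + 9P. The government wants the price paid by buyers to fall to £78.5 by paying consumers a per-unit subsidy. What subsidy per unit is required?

At a buyer price of 78.5, quantity demanded is 987 − 5·78.5 = 594.5.
Sellers supply 594.5 only when they receive Ps with -553 + 9·Ps = 594.5, i.e. Ps = 127.5.
s = Ps − Pb = 127.5 − 78.5 = 49.

Required subsidy s = £49 per unit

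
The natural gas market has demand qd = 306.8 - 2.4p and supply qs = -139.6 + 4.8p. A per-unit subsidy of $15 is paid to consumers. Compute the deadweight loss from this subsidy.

Pre-subsidy: 306.8 - 2.4p = -139.6 + 4.8p gives p* = 62, q* = 158.
With the rebate, buyers effectively pay pb = ps − 15, where ps is the price sellers receive.
Demand in terms of ps becomes qd = 306.8 − 2.4(ps − 15) = 342.8 - 2.4ps. Setting this equal to supply: 342.8 - 2.4ps = -139.6 + 4.8ps, so ps = 67.
Buyers pay pb = 67 − 15 = 52; q' = -139.6 + 4.8·67 = 182.
The subsidy expands output by 182 − 158 = 24 past the efficient level; on those units the gap between marginal cost and willingness to pay runs from 0 up to 15.
DWL = ½ × 15 × 24 = 180.

Deadweight loss = $180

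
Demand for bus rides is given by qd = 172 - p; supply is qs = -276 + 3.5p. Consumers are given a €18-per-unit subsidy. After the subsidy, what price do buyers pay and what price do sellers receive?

Pre-subsidy: 172 - p = -276 + 3.5p gives p* = 896/9, q* = 652/9.
With the rebate, buyers effectively pay pb = ps − 18, where ps is the price sellers receive.
Demand in terms of ps becomes qd = 172 − 1(ps − 18) = 190 - ps. Setting this equal to supply: 190 - ps = -276 + 3.5ps, so ps = 932/9.
Buyers pay pb = 932/9 − 18 = 770/9; q' = -276 + 3.5·(932/9) = 778/9.

Buyers pay 770/9; sellers receive 932/9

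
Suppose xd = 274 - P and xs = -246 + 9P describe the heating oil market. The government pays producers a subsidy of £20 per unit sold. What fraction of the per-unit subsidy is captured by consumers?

Consumer share = 0.9

Pre-subsidy: 274 - P = -246 + 9P gives P* = 52, x* = 222.
With the subsidy, sellers receive Ps = Pb + 20 for each unit, where Pb is the price buyers pay.
Supply in terms of Pb becomes xs = -246 + 9(Pb + 20) = -66 + 9Pb. Setting this equal to demand: 274 - Pb = -66 + 9Pb, so Pb = 34.
Sellers receive Ps = 34 + 20 = 54; x' = 274 − 1·34 = 240.
Buyers' price falls by P* − Pb = 52 − 34 = 18; sellers' price rises by Ps − P* = 54 − 52 = 2.
So consumers capture 18/20 = 0.9 of each unit of subsidy.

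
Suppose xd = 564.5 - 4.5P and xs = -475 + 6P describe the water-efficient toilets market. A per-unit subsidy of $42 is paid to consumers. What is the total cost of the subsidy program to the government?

Government cost = $9534

Pre-subsidy: 564.5 - 4.5P = -475 + 6P gives P* = 99, x* = 119.
With the rebate, buyers effectively pay Pb = Ps − 42, where Ps is the price sellers receive.
Demand in terms of Ps becomes xd = 564.5 − 4.5(Ps − 42) = 753.5 - 4.5Ps. Setting this equal to supply: 753.5 - 4.5Ps = -475 + 6Ps, so Ps = 117.
Buyers pay Pb = 117 − 42 = 75; x' = -475 + 6·117 = 227.
Government outlay = subsidy × quantity = 42 × 227 = 9534.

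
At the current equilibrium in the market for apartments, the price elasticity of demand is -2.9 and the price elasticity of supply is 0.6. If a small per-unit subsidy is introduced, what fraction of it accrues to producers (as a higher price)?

For a small subsidy around the equilibrium, the benefit split depends on the relative slopes, which at a point are proportional to the elasticities.
Buyer share = εs/(εs + |εd|) = 0.6/(0.6 + 2.9) = 6/35; seller share = |εd|/(εs + |εd|) = 29/35.
So producers capture 29/35 of the subsidy.

Producer share = 29/35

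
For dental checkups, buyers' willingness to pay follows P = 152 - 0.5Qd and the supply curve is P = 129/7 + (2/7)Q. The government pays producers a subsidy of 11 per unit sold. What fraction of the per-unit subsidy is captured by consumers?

Consumer share = 7/11

Pre-subsidy: 152 - 0.5Q = 129/7 + (2/7)Q gives Q* = 170 and P* = 67.
With the subsidy, sellers receive Ps = Pb + 11 for each unit, where Pb is the price buyers pay.
On the curves, Pb = 152 - 0.5Q and Ps = 129/7 + (2/7)Q; the wedge Ps − Pb = 11 gives 129/7 + (2/7)Q − (152 - 0.5Q) = 11, so Q' = 184.
Then Pb = 152 − 0.5·184 = 60 and Ps = 129/7 + (2/7)·184 = 71.
Buyers' price falls by P* − Pb = 67 − 60 = 7; sellers' price rises by Ps − P* = 71 − 67 = 4.
So consumers capture 7/11 = 7/11 of each unit of subsidy.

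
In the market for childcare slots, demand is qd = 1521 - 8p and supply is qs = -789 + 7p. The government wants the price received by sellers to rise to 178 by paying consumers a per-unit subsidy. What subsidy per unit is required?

Required subsidy s = 45 per unit

At a seller price of 178, quantity supplied is -789 + 7·178 = 457.
Buyers absorb 457 only when they pay pb with 1521 − 8·pb = 457, i.e. pb = 133.
s = ps − pb = 178 − 133 = 45.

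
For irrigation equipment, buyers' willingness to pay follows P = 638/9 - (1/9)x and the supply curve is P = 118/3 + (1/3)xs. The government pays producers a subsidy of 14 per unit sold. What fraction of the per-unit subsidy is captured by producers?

Producer share = 0.75

Pre-subsidy: 638/9 - (1/9)x = 118/3 + (1/3)x gives x* = 71 and P* = 63.
With the subsidy, sellers receive Ps = Pb + 14 for each unit, where Pb is the price buyers pay.
On the curves, Pb = 638/9 - (1/9)x and Ps = 118/3 + (1/3)x; the wedge Ps − Pb = 14 gives 118/3 + (1/3)x − (638/9 - (1/9)x) = 14, so x' = 102.5.
Then Pb = 638/9 − (1/9)·102.5 = 59.5 and Ps = 118/3 + (1/3)·102.5 = 73.5.
Buyers' price falls by P* − Pb = 63 − 59.5 = 3.5; sellers' price rises by Ps − P* = 73.5 − 63 = 10.5.
So producers capture 10.5/14 = 0.75 of each unit of subsidy.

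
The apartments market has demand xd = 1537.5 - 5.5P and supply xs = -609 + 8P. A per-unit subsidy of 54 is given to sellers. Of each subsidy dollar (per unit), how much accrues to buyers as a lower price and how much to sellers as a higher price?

Buyers gain 32 per unit; sellers gain 22 per unit

Pre-subsidy: 1537.5 - 5.5P = -609 + 8P gives P* = 159, x* = 663.
With the subsidy, sellers receive Ps = Pb + 54 for each unit, where Pb is the price buyers pay.
Supply in terms of Pb becomes xs = -609 + 8(Pb + 54) = -177 + 8Pb. Setting this equal to demand: 1537.5 - 5.5Pb = -177 + 8Pb, so Pb = 127.
Sellers receive Ps = 127 + 54 = 181; x' = 1537.5 − 5.5·127 = 839.
Buyers' price falls by P* − Pb = 159 − 127 = 32; sellers' price rises by Ps − P* = 181 − 159 = 22.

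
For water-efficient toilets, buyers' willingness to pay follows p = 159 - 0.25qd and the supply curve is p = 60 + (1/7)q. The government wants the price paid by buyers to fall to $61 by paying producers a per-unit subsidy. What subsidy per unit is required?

At a buyer price of 61, quantity demanded is 636 − 4·61 = 392.
Sellers supply 392 only when they receive ps = 60 + (1/7)·392 = 116.
s = ps − pb = 116 − 61 = 55.

Required subsidy s = $55 per unit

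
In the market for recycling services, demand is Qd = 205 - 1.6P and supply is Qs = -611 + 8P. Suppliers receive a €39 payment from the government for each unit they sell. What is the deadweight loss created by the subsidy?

Deadweight loss = €1014

Pre-subsidy: 205 - 1.6P = -611 + 8P gives P* = 85, Q* = 69.
With the subsidy, sellers receive Ps = Pb + 39 for each unit, where Pb is the price buyers pay.
Supply in terms of Pb becomes Qs = -611 + 8(Pb + 39) = -299 + 8Pb. Setting this equal to demand: 205 - 1.6Pb = -299 + 8Pb, so Pb = 52.5.
Sellers receive Ps = 52.5 + 39 = 91.5; Q' = 205 − 1.6·52.5 = 121.
The subsidy expands output by 121 − 69 = 52 past the efficient level; on those units the gap between marginal cost and willingness to pay runs from 0 up to 39.
DWL = ½ × 39 × 52 = 1014.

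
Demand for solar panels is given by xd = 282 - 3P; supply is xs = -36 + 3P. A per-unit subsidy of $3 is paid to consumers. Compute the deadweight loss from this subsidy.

Deadweight loss = $6.75

Pre-subsidy: 282 - 3P = -36 + 3P gives P* = 53, x* = 123.
With the rebate, buyers effectively pay Pb = Ps − 3, where Ps is the price sellers receive.
Demand in terms of Ps becomes xd = 282 − 3(Ps − 3) = 291 - 3Ps. Setting this equal to supply: 291 - 3Ps = -36 + 3Ps, so Ps = 54.5.
Buyers pay Pb = 54.5 − 3 = 51.5; x' = -36 + 3·54.5 = 127.5.
The subsidy expands output by 127.5 − 123 = 4.5 past the efficient level; on those units the gap between marginal cost and willingness to pay runs from 0 up to 3.
DWL = ½ × 3 × 4.5 = 6.75.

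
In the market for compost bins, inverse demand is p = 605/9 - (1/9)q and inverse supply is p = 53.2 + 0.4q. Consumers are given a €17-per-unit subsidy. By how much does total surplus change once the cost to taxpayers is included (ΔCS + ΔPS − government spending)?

Pre-subsidy: 605/9 - (1/9)q = 53.2 + 0.4q gives q* = 631/23 and p* = 1476/23.
With the rebate, buyers effectively pay pb = ps − 17, where ps is the price sellers receive.
On the curves, pb = 605/9 - (1/9)q and ps = 53.2 + 0.4q; the wedge ps − pb = 17 gives 53.2 + 0.4q − (605/9 - (1/9)q) = 17, so q' = 1396/23.
Then pb = 605/9 − (1/9)·(1396/23) = 1391/23 and ps = 53.2 + 0.4·(1396/23) = 1782/23.
ΔCS = ½(631/23 + 1396/23)(1476/23 − 1391/23) = 172295/1058; ΔPS = ½(631/23 + 1396/23)(1782/23 − 1476/23) = 310131/529.
Government spending = 17 × 1396/23 = 23732/23.
Net change = 172295/1058 + 310131/529 − 23732/23 = -13005/46. The loss equals the DWL triangle ½·17·765/23.

Net change in total surplus = -13005/46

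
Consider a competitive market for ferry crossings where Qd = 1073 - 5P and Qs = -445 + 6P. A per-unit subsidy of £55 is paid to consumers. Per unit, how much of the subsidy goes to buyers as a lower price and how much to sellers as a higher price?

Pre-subsidy: 1073 - 5P = -445 + 6P gives P* = 138, Q* = 383.
With the rebate, buyers effectively pay Pb = Ps − 55, where Ps is the price sellers receive.
Demand in terms of Ps becomes Qd = 1073 − 5(Ps − 55) = 1348 - 5Ps. Setting this equal to supply: 1348 - 5Ps = -445 + 6Ps, so Ps = 163.
Buyers pay Pb = 163 − 55 = 108; Q' = -445 + 6·163 = 533.
Buyers' price falls by P* − Pb = 138 − 108 = 30; sellers' price rises by Ps − P* = 163 − 138 = 25.

Buyers gain £30 per unit; sellers gain £25 per unit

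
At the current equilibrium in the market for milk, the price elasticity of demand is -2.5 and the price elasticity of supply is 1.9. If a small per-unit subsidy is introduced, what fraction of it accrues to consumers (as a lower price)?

For a small subsidy around the equilibrium, the benefit split depends on the relative slopes, which at a point are proportional to the elasticities.
Buyer share = εs/(εs + |εd|) = 1.9/(1.9 + 2.5) = 19/44; seller share = |εd|/(εs + |εd|) = 25/44.

Consumer share = 19/44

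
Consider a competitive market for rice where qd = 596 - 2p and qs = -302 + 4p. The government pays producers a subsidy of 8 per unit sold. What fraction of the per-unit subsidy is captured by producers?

Pre-subsidy: 596 - 2p = -302 + 4p gives p* = 449/3, q* = 890/3.
With the subsidy, sellers receive ps = pb + 8 for each unit, where pb is the price buyers pay.
Supply in terms of pb becomes qs = -302 + 4(pb + 8) = -270 + 4pb. Setting this equal to demand: 596 - 2pb = -270 + 4pb, so pb = 433/3.
Sellers receive ps = 433/3 + 8 = 457/3; q' = 596 − 2·(433/3) = 922/3.
Buyers' price falls by p* − pb = 449/3 − 433/3 = 16/3; sellers' price rises by ps − p* = 457/3 − 449/3 = 8/3.
So producers capture (8/3)/8 = 1/3 of each unit of subsidy.

Producer share = 1/3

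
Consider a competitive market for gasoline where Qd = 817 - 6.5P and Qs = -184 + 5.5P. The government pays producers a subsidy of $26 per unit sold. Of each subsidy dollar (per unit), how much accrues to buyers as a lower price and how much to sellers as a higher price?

Pre-subsidy: 817 - 6.5P = -184 + 5.5P gives P* = 1001/12, Q* = 6595/24.
With the subsidy, sellers receive Ps = Pb + 26 for each unit, where Pb is the price buyers pay.
Supply in terms of Pb becomes Qs = -184 + 5.5(Pb + 26) = -41 + 5.5Pb. Setting this equal to demand: 817 - 6.5Pb = -41 + 5.5Pb, so Pb = 71.5.
Sellers receive Ps = 71.5 + 26 = 97.5; Q' = 817 − 6.5·71.5 = 352.25.
Buyers' price falls by P* − Pb = 1001/12 − 71.5 = 143/12; sellers' price rises by Ps − P* = 97.5 − 1001/12 = 169/12.

Buyers gain 143/12 per unit; sellers gain 169/12 per unit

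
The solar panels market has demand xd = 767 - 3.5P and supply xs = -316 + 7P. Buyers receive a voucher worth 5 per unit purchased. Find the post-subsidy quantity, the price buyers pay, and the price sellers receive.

Pre-subsidy: 767 - 3.5P = -316 + 7P gives P* = 722/7, x* = 406.
With the rebate, buyers effectively pay Pb = Ps − 5, where Ps is the price sellers receive.
Demand in terms of Ps becomes xd = 767 − 3.5(Ps − 5) = 784.5 - 3.5Ps. Setting this equal to supply: 784.5 - 3.5Ps = -316 + 7Ps, so Ps = 2201/21.
Buyers pay Pb = 2201/21 − 5 = 2096/21; x' = -316 + 7·(2201/21) = 1253/3.

x' = 1253/3; buyers pay 2096/21; sellers receive 2201/21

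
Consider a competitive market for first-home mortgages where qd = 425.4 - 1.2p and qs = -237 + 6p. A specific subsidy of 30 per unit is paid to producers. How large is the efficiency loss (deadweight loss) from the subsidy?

Deadweight loss = 450

Pre-subsidy: 425.4 - 1.2p = -237 + 6p gives p* = 92, q* = 315.
With the subsidy, sellers receive ps = pb + 30 for each unit, where pb is the price buyers pay.
Supply in terms of pb becomes qs = -237 + 6(pb + 30) = -57 + 6pb. Setting this equal to demand: 425.4 - 1.2pb = -57 + 6pb, so pb = 67.
Sellers receive ps = 67 + 30 = 97; q' = 425.4 − 1.2·67 = 345.
The subsidy expands output by 345 − 315 = 30 past the efficient level; on those units the gap between marginal cost and willingness to pay runs from 0 up to 30.
DWL = ½ × 30 × 30 = 450.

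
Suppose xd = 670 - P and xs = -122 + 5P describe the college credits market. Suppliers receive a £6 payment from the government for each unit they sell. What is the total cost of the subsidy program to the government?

Pre-subsidy: 670 - P = -122 + 5P gives P* = 132, x* = 538.
With the subsidy, sellers receive Ps = Pb + 6 for each unit, where Pb is the price buyers pay.
Supply in terms of Pb becomes xs = -122 + 5(Pb + 6) = -92 + 5Pb. Setting this equal to demand: 670 - Pb = -92 + 5Pb, so Pb = 127.
Sellers receive Ps = 127 + 6 = 133; x' = 670 − 1·127 = 543.
Government outlay = subsidy × quantity = 6 × 543 = 3258.

Government cost = £3258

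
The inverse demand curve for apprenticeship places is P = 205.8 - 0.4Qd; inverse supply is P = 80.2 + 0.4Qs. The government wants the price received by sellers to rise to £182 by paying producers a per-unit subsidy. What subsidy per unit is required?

Required subsidy s = £78 per unit

At a seller price of 182, quantity supplied is -200.5 + 2.5·182 = 254.5.
Buyers absorb 254.5 only when they pay Pb = 205.8 − 0.4·254.5 = 104.
s = Ps − Pb = 182 − 104 = 78.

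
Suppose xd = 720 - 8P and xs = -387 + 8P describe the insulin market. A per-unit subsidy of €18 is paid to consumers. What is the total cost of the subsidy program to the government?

Pre-subsidy: 720 - 8P = -387 + 8P gives P* = 69.1875, x* = 166.5.
With the rebate, buyers effectively pay Pb = Ps − 18, where Ps is the price sellers receive.
Demand in terms of Ps becomes xd = 720 − 8(Ps − 18) = 864 - 8Ps. Setting this equal to supply: 864 - 8Ps = -387 + 8Ps, so Ps = 78.1875.
Buyers pay Pb = 78.1875 − 18 = 60.1875; x' = -387 + 8·78.1875 = 238.5.
Government outlay = subsidy × quantity = 18 × 238.5 = 4293.

Government cost = €4293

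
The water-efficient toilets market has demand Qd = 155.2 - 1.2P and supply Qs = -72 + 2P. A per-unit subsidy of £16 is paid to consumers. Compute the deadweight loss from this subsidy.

Pre-subsidy: 155.2 - 1.2P = -72 + 2P gives P* = 71, Q* = 70.
With the rebate, buyers effectively pay Pb = Ps − 16, where Ps is the price sellers receive.
Demand in terms of Ps becomes Qd = 155.2 − 1.2(Ps − 16) = 174.4 - 1.2Ps. Setting this equal to supply: 174.4 - 1.2Ps = -72 + 2Ps, so Ps = 77.
Buyers pay Pb = 77 − 16 = 61; Q' = -72 + 2·77 = 82.
The subsidy expands output by 82 − 70 = 12 past the efficient level; on those units the gap between marginal cost and willingness to pay runs from 0 up to 16.
DWL = ½ × 16 × 12 = 96.

Deadweight loss = £96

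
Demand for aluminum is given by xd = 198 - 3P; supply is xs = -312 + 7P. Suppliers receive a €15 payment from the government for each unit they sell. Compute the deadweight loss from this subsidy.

Deadweight loss = €236.25

Pre-subsidy: 198 - 3P = -312 + 7P gives P* = 51, x* = 45.
With the subsidy, sellers receive Ps = Pb + 15 for each unit, where Pb is the price buyers pay.
Supply in terms of Pb becomes xs = -312 + 7(Pb + 15) = -207 + 7Pb. Setting this equal to demand: 198 - 3Pb = -207 + 7Pb, so Pb = 40.5.
Sellers receive Ps = 40.5 + 15 = 55.5; x' = 198 − 3·40.5 = 76.5.
The subsidy expands output by 76.5 − 45 = 31.5 past the efficient level; on those units the gap between marginal cost and willingness to pay runs from 0 up to 15.
DWL = ½ × 15 × 31.5 = 236.25.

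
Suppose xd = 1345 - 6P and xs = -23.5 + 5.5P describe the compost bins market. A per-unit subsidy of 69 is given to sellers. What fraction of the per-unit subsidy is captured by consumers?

Pre-subsidy: 1345 - 6P = -23.5 + 5.5P gives P* = 119, x* = 631.
With the subsidy, sellers receive Ps = Pb + 69 for each unit, where Pb is the price buyers pay.
Supply in terms of Pb becomes xs = -23.5 + 5.5(Pb + 69) = 356 + 5.5Pb. Setting this equal to demand: 1345 - 6Pb = 356 + 5.5Pb, so Pb = 86.
Sellers receive Ps = 86 + 69 = 155; x' = 1345 − 6·86 = 829.
Buyers' price falls by P* − Pb = 119 − 86 = 33; sellers' price rises by Ps − P* = 155 − 119 = 36.
So consumers capture 33/69 = 11/23 of each unit of subsidy.

Consumer share = 11/23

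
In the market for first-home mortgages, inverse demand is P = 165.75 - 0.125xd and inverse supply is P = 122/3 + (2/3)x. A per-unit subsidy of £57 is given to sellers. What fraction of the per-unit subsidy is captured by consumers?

Pre-subsidy: 165.75 - 0.125x = 122/3 + (2/3)x gives x* = 158 and P* = 146.
With the subsidy, sellers receive Ps = Pb + 57 for each unit, where Pb is the price buyers pay.
On the curves, Pb = 165.75 - 0.125x and Ps = 122/3 + (2/3)x; the wedge Ps − Pb = 57 gives 122/3 + (2/3)x − (165.75 - 0.125x) = 57, so x' = 230.
Then Pb = 165.75 − 0.125·230 = 137 and Ps = 122/3 + (2/3)·230 = 194.
Buyers' price falls by P* − Pb = 146 − 137 = 9; sellers' price rises by Ps − P* = 194 − 146 = 48.
So consumers capture 9/57 = 3/19 of each unit of subsidy.

Consumer share = 3/19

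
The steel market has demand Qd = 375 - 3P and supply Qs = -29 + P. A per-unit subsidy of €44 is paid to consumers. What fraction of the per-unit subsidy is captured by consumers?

Consumer share = 0.25

Pre-subsidy: 375 - 3P = -29 + P gives P* = 101, Q* = 72.
With the rebate, buyers effectively pay Pb = Ps − 44, where Ps is the price sellers receive.
Demand in terms of Ps becomes Qd = 375 − 3(Ps − 44) = 507 - 3Ps. Setting this equal to supply: 507 - 3Ps = -29 + Ps, so Ps = 134.
Buyers pay Pb = 134 − 44 = 90; Q' = -29 + 1·134 = 105.
Buyers' price falls by P* − Pb = 101 − 90 = 11; sellers' price rises by Ps − P* = 134 − 101 = 33.
So consumers capture 11/44 = 0.25 of each unit of subsidy.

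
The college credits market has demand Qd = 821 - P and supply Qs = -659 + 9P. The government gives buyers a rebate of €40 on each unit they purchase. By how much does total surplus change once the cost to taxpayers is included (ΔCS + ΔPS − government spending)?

Pre-subsidy: 821 - P = -659 + 9P gives P* = 148, Q* = 673.
With the rebate, buyers effectively pay Pb = Ps − 40, where Ps is the price sellers receive.
Demand in terms of Ps becomes Qd = 821 − 1(Ps − 40) = 861 - Ps. Setting this equal to supply: 861 - Ps = -659 + 9Ps, so Ps = 152.
Buyers pay Pb = 152 − 40 = 112; Q' = -659 + 9·152 = 709.
ΔCS = ½(673 + 709)(148 − 112) = 24876; ΔPS = ½(673 + 709)(152 − 148) = 2764.
Government spending = 40 × 709 = 28360.
Net change = 24876 + 2764 − 28360 = -720. The loss equals the DWL triangle ½·40·36.

Net change in total surplus = -€720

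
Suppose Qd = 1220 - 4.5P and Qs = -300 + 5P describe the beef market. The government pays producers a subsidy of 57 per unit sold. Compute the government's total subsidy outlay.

Government cost = 36195

Pre-subsidy: 1220 - 4.5P = -300 + 5P gives P* = 160, Q* = 500.
With the subsidy, sellers receive Ps = Pb + 57 for each unit, where Pb is the price buyers pay.
Supply in terms of Pb becomes Qs = -300 + 5(Pb + 57) = -15 + 5Pb. Setting this equal to demand: 1220 - 4.5Pb = -15 + 5Pb, so Pb = 130.
Sellers receive Ps = 130 + 57 = 187; Q' = 1220 − 4.5·130 = 635.
Government outlay = subsidy × quantity = 57 × 635 = 36195.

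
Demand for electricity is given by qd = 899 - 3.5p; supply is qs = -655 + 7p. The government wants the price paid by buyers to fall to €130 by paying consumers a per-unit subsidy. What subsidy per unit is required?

At a buyer price of 130, quantity demanded is 899 − 3.5·130 = 444.
Sellers supply 444 only when they receive ps with -655 + 7·ps = 444, i.e. ps = 157.
s = ps − pb = 157 − 130 = 27.

Required subsidy s = €27 per unit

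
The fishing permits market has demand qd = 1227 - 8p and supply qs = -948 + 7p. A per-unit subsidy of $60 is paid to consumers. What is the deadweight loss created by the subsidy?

Deadweight loss = $6720

Pre-subsidy: 1227 - 8p = -948 + 7p gives p* = 145, q* = 67.
With the rebate, buyers effectively pay pb = ps − 60, where ps is the price sellers receive.
Demand in terms of ps becomes qd = 1227 − 8(ps − 60) = 1707 - 8ps. Setting this equal to supply: 1707 - 8ps = -948 + 7ps, so ps = 177.
Buyers pay pb = 177 − 60 = 117; q' = -948 + 7·177 = 291.
The subsidy expands output by 291 − 67 = 224 past the efficient level; on those units the gap between marginal cost and willingness to pay runs from 0 up to 60.
DWL = ½ × 60 × 224 = 6720.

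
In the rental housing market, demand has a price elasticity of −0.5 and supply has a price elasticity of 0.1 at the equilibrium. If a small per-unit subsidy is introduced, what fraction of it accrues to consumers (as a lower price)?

Consumer share = 1/6

For a small subsidy around the equilibrium, the benefit split depends on the relative slopes, which at a point are proportional to the elasticities.
Buyer share = εs/(εs + |εd|) = 0.1/(0.1 + 0.5) = 1/6; seller share = |εd|/(εs + |εd|) = 5/6.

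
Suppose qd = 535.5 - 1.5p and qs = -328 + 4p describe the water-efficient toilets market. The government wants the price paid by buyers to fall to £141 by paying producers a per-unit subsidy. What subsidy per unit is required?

At a buyer price of 141, quantity demanded is 535.5 − 1.5·141 = 324.
Sellers supply 324 only when they receive ps with -328 + 4·ps = 324, i.e. ps = 163.
s = ps − pb = 163 − 141 = 22.

Required subsidy s = £22 per unit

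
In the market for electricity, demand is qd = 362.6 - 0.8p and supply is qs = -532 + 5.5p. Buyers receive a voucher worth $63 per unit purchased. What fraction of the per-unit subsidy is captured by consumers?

Pre-subsidy: 362.6 - 0.8p = -532 + 5.5p gives p* = 142, q* = 249.
With the rebate, buyers effectively pay pb = ps − 63, where ps is the price sellers receive.
Demand in terms of ps becomes qd = 362.6 − 0.8(ps − 63) = 413 - 0.8ps. Setting this equal to supply: 413 - 0.8ps = -532 + 5.5ps, so ps = 150.
Buyers pay pb = 150 − 63 = 87; q' = -532 + 5.5·150 = 293.
Buyers' price falls by p* − pb = 142 − 87 = 55; sellers' price rises by ps − p* = 150 − 142 = 8.
So consumers capture 55/63 = 55/63 of each unit of subsidy.

Consumer share = 55/63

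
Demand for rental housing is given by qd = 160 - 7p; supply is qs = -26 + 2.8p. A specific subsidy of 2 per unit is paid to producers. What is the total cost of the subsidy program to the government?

Government cost = 436/7

Pre-subsidy: 160 - 7p = -26 + 2.8p gives p* = 930/49, q* = 190/7.
With the subsidy, sellers receive ps = pb + 2 for each unit, where pb is the price buyers pay.
Supply in terms of pb becomes qs = -26 + 2.8(pb + 2) = -20.4 + 2.8pb. Setting this equal to demand: 160 - 7pb = -20.4 + 2.8pb, so pb = 902/49.
Sellers receive ps = 902/49 + 2 = 1000/49; q' = 160 − 7·(902/49) = 218/7.
Government outlay = subsidy × quantity = 2 × 218/7 = 436/7.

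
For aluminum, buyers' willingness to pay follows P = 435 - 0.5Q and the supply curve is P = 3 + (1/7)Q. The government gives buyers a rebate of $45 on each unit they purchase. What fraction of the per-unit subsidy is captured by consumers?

Consumer share = 7/9

Pre-subsidy: 435 - 0.5Q = 3 + (1/7)Q gives Q* = 672 and P* = 99.
With the rebate, buyers effectively pay Pb = Ps − 45, where Ps is the price sellers receive.
On the curves, Pb = 435 - 0.5Q and Ps = 3 + (1/7)Q; the wedge Ps − Pb = 45 gives 3 + (1/7)Q − (435 - 0.5Q) = 45, so Q' = 742.
Then Pb = 435 − 0.5·742 = 64 and Ps = 3 + (1/7)·742 = 109.
Buyers' price falls by P* − Pb = 99 − 64 = 35; sellers' price rises by Ps − P* = 109 − 99 = 10.
So consumers capture 35/45 = 7/9 of each unit of subsidy.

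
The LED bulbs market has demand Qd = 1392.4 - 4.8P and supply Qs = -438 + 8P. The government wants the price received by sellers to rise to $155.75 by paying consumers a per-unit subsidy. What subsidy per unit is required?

Required subsidy s = $34 per unit

At a seller price of 155.75, quantity supplied is -438 + 8·155.75 = 808.
Buyers absorb 808 only when they pay Pb with 1392.4 − 4.8·Pb = 808, i.e. Pb = 121.75.
s = Ps − Pb = 155.75 − 121.75 = 34.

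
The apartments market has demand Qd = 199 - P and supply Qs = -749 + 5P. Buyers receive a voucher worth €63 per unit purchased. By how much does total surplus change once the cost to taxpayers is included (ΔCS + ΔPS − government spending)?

Net change in total surplus = -€1653.75

Pre-subsidy: 199 - P = -749 + 5P gives P* = 158, Q* = 41.
With the rebate, buyers effectively pay Pb = Ps − 63, where Ps is the price sellers receive.
Demand in terms of Ps becomes Qd = 199 − 1(Ps − 63) = 262 - Ps. Setting this equal to supply: 262 - Ps = -749 + 5Ps, so Ps = 168.5.
Buyers pay Pb = 168.5 − 63 = 105.5; Q' = -749 + 5·168.5 = 93.5.
ΔCS = ½(41 + 93.5)(158 − 105.5) = 3530.625; ΔPS = ½(41 + 93.5)(168.5 − 158) = 706.125.
Government spending = 63 × 93.5 = 5890.5.
Net change = 3530.625 + 706.125 − 5890.5 = -1653.75. The loss equals the DWL triangle ½·63·52.5.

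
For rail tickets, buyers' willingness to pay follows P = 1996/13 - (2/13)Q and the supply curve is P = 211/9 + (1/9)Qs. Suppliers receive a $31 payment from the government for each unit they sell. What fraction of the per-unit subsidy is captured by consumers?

Consumer share = 18/31

Pre-subsidy: 1996/13 - (2/13)Q = 211/9 + (1/9)Q gives Q* = 491 and P* = 78.
With the subsidy, sellers receive Ps = Pb + 31 for each unit, where Pb is the price buyers pay.
On the curves, Pb = 1996/13 - (2/13)Q and Ps = 211/9 + (1/9)Q; the wedge Ps − Pb = 31 gives 211/9 + (1/9)Q − (1996/13 - (2/13)Q) = 31, so Q' = 608.
Then Pb = 1996/13 − (2/13)·608 = 60 and Ps = 211/9 + (1/9)·608 = 91.
Buyers' price falls by P* − Pb = 78 − 60 = 18; sellers' price rises by Ps − P* = 91 − 78 = 13.
So consumers capture 18/31 = 18/31 of each unit of subsidy.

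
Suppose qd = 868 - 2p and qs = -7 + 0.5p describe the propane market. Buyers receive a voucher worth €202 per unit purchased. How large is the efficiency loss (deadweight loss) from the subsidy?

Deadweight loss = €8160.8

Pre-subsidy: 868 - 2p = -7 + 0.5p gives p* = 350, q* = 168.
With the rebate, buyers effectively pay pb = ps − 202, where ps is the price sellers receive.
Demand in terms of ps becomes qd = 868 − 2(ps − 202) = 1272 - 2ps. Setting this equal to supply: 1272 - 2ps = -7 + 0.5ps, so ps = 511.6.
Buyers pay pb = 511.6 − 202 = 309.6; q' = -7 + 0.5·511.6 = 248.8.
The subsidy expands output by 248.8 − 168 = 80.8 past the efficient level; on those units the gap between marginal cost and willingness to pay runs from 0 up to 202.
DWL = ½ × 202 × 80.8 = 8160.8.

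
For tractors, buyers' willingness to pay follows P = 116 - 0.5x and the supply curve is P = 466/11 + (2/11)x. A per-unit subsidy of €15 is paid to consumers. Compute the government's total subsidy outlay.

Government cost = €1950

Pre-subsidy: 116 - 0.5x = 466/11 + (2/11)x gives x* = 108 and P* = 62.
With the rebate, buyers effectively pay Pb = Ps − 15, where Ps is the price sellers receive.
On the curves, Pb = 116 - 0.5x and Ps = 466/11 + (2/11)x; the wedge Ps − Pb = 15 gives 466/11 + (2/11)x − (116 - 0.5x) = 15, so x' = 130.
Then Pb = 116 − 0.5·130 = 51 and Ps = 466/11 + (2/11)·130 = 66.
Government outlay = subsidy × quantity = 15 × 130 = 1950.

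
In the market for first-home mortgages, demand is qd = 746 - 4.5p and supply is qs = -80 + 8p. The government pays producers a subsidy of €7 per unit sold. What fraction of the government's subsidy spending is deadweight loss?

DWL / government spending = 63/2930

Pre-subsidy: 746 - 4.5p = -80 + 8p gives p* = 66.08, q* = 448.64.
With the subsidy, sellers receive ps = pb + 7 for each unit, where pb is the price buyers pay.
Supply in terms of pb becomes qs = -80 + 8(pb + 7) = -24 + 8pb. Setting this equal to demand: 746 - 4.5pb = -24 + 8pb, so pb = 61.6.
Sellers receive ps = 61.6 + 7 = 68.6; q' = 746 − 4.5·61.6 = 468.8.
ΔCS = ½(448.64 + 468.8)(66.08 − 61.6) = 2055.0656; ΔPS = ½(448.64 + 468.8)(68.6 − 66.08) = 1155.9744.
Government spending = 7 × 468.8 = 3281.6.
DWL = ½ × 7 × (468.8 − 448.64) = 70.56; fraction = 70.56 / 3281.6 = 63/2930.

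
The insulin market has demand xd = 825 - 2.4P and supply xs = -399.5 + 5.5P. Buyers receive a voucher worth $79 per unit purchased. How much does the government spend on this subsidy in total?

Pre-subsidy: 825 - 2.4P = -399.5 + 5.5P gives P* = 155, x* = 453.
With the rebate, buyers effectively pay Pb = Ps − 79, where Ps is the price sellers receive.
Demand in terms of Ps becomes xd = 825 − 2.4(Ps − 79) = 1014.6 - 2.4Ps. Setting this equal to supply: 1014.6 - 2.4Ps = -399.5 + 5.5Ps, so Ps = 179.
Buyers pay Pb = 179 − 79 = 100; x' = -399.5 + 5.5·179 = 585.
Government outlay = subsidy × quantity = 79 × 585 = 46215.

Government cost = $46215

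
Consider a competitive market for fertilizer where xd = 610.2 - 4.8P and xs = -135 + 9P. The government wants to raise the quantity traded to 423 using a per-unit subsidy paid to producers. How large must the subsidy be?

Required subsidy s = 23 per unit

At x = 423, invert demand for the buyer price: Pb = (610.2 − 423)/4.8 = 39; invert supply for the seller price: Ps = (423 − (-135))/9 = 62.
The subsidy must fill the gap: s = Ps − Pb = 62 − 39 = 23.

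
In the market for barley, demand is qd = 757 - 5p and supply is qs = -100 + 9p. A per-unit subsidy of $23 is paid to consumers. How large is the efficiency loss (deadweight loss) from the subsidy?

Deadweight loss = 23805/28

Pre-subsidy: 757 - 5p = -100 + 9p gives p* = 857/14, q* = 6313/14.
With the rebate, buyers effectively pay pb = ps − 23, where ps is the price sellers receive.
Demand in terms of ps becomes qd = 757 − 5(ps − 23) = 872 - 5ps. Setting this equal to supply: 872 - 5ps = -100 + 9ps, so ps = 486/7.
Buyers pay pb = 486/7 − 23 = 325/7; q' = -100 + 9·(486/7) = 3674/7.
The subsidy expands output by 3674/7 − 6313/14 = 1035/14 past the efficient level; on those units the gap between marginal cost and willingness to pay runs from 0 up to 23.
DWL = ½ × 23 × 1035/14 = 23805/28.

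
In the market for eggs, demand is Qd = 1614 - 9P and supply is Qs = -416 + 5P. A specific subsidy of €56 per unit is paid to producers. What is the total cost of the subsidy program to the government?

Government cost = €27384

Pre-subsidy: 1614 - 9P = -416 + 5P gives P* = 145, Q* = 309.
With the subsidy, sellers receive Ps = Pb + 56 for each unit, where Pb is the price buyers pay.
Supply in terms of Pb becomes Qs = -416 + 5(Pb + 56) = -136 + 5Pb. Setting this equal to demand: 1614 - 9Pb = -136 + 5Pb, so Pb = 125.
Sellers receive Ps = 125 + 56 = 181; Q' = 1614 − 9·125 = 489.
Government outlay = subsidy × quantity = 56 × 489 = 27384.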